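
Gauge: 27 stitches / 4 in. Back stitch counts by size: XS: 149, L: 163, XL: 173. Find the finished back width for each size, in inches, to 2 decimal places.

XS 22.07 inches; L 24.15 inches; XL 25.63 inches.

27/4 = 6.75 sts per in.
XS: 149 / 6.75 = 22.074 → 22.07 in.
L: 163 / 6.75 = 24.148 → 24.15 in.
XL: 173 / 6.75 = 25.630 → 25.63 in.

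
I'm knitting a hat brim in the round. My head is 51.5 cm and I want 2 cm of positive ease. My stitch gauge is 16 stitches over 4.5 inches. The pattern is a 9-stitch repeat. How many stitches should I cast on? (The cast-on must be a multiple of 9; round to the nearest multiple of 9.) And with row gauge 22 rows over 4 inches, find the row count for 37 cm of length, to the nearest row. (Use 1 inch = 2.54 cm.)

Finished = 51.5 + 2 = 53.5 cm.
53.5 cm × 1/2.54 = 21.06 inches.
16/4.5 = 3.556 sts per in; 21.06 × 3.556 = 74.89 sts.
Nearest multiple of 9 → 72.
37 cm = 14.57 inches; × 5.5 = 80.12 → 80 rows.

Cast on 72 stitches; work 80 rows.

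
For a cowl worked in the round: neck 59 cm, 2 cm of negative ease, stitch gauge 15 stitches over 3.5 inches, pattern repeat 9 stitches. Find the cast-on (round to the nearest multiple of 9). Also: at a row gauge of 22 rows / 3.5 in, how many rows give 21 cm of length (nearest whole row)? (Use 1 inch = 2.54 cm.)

Finished = 59 − 2 = 57 cm.
57 cm × 1/2.54 = 22.44 inches.
15/3.5 = 4.286 sts per in; 22.44 × 4.286 = 96.18 sts.
Nearest multiple of 9 → 99.
21 cm = 8.27 inches; × 6.286 = 51.97 → 52 rows.

Cast on 99 stitches; work 52 rows.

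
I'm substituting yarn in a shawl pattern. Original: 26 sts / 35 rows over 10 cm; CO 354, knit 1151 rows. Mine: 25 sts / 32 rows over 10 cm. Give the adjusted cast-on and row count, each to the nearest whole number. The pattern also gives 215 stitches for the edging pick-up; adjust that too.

Stitches: 354 × 25/26 = 340.38 → 340.
Rows: 1151 × 32/35 = 1052.34 → 1052.
edging pick-up: 215 × 25/26 = 206.73 → 207.

Cast on 340 stitches; work 1052 rows; edging pick-up 207 stitches.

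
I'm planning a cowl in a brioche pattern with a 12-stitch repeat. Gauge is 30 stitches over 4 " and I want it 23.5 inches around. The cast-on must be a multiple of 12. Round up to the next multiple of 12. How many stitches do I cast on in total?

30 / 4 = 7.5 sts per inch.
23.5 × 7.5 = 176.25 sts.
Next multiple of 12: 180.

Cast on 180 stitches.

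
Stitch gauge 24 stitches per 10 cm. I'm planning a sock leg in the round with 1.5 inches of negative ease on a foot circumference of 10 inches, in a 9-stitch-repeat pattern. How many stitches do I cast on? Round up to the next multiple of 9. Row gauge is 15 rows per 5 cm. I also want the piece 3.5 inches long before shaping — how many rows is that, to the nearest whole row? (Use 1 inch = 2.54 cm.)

Cast on 54 stitches; work 27 rows.

Finished = 10 − 1.5 = 8.5 inches.
8.5 inches × 2.54 = 21.59 cm.
24/10 = 2.4 sts per cm; 21.59 × 2.4 = 51.82 sts.
Next multiple of 9 → 54.
3.5 inches = 8.89 cm; × 3 = 26.67 → 27 rows.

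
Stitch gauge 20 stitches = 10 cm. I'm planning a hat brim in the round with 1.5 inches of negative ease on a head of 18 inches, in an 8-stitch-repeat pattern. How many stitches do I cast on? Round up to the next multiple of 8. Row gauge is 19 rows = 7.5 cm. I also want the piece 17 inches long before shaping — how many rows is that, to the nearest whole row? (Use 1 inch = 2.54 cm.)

Cast on 88 stitches; work 109 rows.

Finished = 18 − 1.5 = 16.5 inches.
16.5 inches × 2.54 = 41.91 cm.
20/10 = 2 sts per cm; 41.91 × 2 = 83.82 sts.
Next multiple of 8 → 88.
17 inches = 43.18 cm; × 2.533 = 109.39 → 109 rows.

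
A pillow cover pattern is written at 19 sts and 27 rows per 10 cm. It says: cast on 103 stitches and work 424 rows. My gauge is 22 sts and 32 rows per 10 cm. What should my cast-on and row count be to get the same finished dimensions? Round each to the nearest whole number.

Stitches: 103 × 22/19 = 119.26 → 119.
Rows: 424 × 32/27 = 502.52 → 503.

Cast on 119 stitches; work 503 rows.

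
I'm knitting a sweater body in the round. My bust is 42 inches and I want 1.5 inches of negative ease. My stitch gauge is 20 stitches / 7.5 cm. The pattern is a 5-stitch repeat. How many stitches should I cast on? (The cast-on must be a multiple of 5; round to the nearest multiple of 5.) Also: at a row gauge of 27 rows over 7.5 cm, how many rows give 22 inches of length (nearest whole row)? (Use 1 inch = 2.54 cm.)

Finished = 42 − 1.5 = 40.5 inches.
40.5 inches × 2.54 = 102.87 cm.
20/7.5 = 2.667 sts per cm; 102.87 × 2.667 = 274.32 sts.
Nearest multiple of 5 → 275.
22 inches = 55.88 cm; × 3.6 = 201.17 → 201 rows.

Cast on 275 stitches; work 201 rows.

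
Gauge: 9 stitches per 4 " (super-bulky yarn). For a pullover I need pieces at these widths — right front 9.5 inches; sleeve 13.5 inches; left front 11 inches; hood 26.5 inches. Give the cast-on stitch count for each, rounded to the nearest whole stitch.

right front 21; sleeve 30; left front 25; hood 60.

Rate = 9/4 = 2.25 sts per in.
right front: 9.5 × 2.25 = 21.38 → 21.
sleeve: 13.5 × 2.25 = 30.38 → 30.
left front: 11 × 2.25 = 24.75 → 25.
hood: 26.5 × 2.25 = 59.62 → 60.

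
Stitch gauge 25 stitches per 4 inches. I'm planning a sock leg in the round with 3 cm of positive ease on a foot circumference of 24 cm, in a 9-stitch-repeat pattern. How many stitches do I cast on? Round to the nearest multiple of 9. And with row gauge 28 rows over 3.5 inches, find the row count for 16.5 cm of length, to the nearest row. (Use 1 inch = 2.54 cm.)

Cast on 63 stitches; work 52 rows.

Finished = 24 + 3 = 27 cm.
27 cm × 1/2.54 = 10.63 inches.
25/4 = 6.25 sts per in; 10.63 × 6.25 = 66.44 sts.
Nearest multiple of 9 → 63.
16.5 cm = 6.50 inches; × 8 = 51.97 → 52 rows.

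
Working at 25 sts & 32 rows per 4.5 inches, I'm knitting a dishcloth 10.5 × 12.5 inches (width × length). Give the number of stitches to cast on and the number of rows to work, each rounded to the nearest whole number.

Cast on 58 stitches and work 89 rows.

Stitch gauge = 25/4.5 = 5.556 sts/in; 10.5 × 5.556 = 58.33 → 58 sts.
Row gauge = 32/4.5 = 7.111 rows/in; 12.5 × 7.111 = 88.89 → 89 rows.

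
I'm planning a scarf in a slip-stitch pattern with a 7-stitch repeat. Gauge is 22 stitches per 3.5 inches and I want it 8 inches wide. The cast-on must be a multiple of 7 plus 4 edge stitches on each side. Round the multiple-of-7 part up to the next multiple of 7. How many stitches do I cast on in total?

22 / 3.5 = 6.286 sts per inch.
8 × 6.286 = 50.29 sts.
Less 8 edge sts → 42.29 for the repeat.
Next multiple of 7: 49.
Add back 8 edge sts → 57.

57 stitches.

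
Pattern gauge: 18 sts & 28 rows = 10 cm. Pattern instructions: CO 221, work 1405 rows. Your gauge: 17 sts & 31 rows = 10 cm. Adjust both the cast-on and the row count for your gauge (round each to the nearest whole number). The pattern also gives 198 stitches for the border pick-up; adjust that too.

Cast on 209 stitches; work 1556 rows; border pick-up 187 stitches.

Stitches: 221 × 17/18 = 208.72 → 209.
Rows: 1405 × 31/28 = 1555.54 → 1556.
border pick-up: 198 × 17/18 = 187.00 → 187.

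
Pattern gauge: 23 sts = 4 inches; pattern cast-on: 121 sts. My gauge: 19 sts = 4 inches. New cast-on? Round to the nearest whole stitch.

Scale factor = 19 / 23 = 0.826.
121 × 19 / 23 = 99.96 sts.
→ 100 sts.

Cast on 100 stitches.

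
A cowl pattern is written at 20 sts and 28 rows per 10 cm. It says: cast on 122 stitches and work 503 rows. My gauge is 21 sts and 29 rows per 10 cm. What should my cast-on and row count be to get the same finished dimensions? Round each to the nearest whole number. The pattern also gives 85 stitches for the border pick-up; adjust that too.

Stitches: 122 × 21/20 = 128.10 → 128.
Rows: 503 × 29/28 = 520.96 → 521.
border pick-up: 85 × 21/20 = 89.25 → 89.

Cast on 128 stitches; work 521 rows; border pick-up 89 stitches.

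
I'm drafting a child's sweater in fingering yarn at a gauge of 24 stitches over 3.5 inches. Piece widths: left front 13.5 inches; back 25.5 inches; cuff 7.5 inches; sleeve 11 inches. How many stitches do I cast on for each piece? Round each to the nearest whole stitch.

Rate = 24/3.5 = 6.857 sts per in.
left front: 13.5 × 6.857 = 92.57 → 93.
back: 25.5 × 6.857 = 174.86 → 175.
cuff: 7.5 × 6.857 = 51.43 → 51.
sleeve: 11 × 6.857 = 75.43 → 75.

left front 93; back 175; cuff 51; sleeve 75.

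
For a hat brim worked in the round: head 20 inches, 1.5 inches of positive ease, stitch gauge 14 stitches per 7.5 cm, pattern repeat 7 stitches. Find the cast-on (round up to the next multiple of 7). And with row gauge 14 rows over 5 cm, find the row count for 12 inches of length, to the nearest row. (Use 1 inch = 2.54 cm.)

Cast on 105 stitches; work 85 rows.

Finished = 20 + 1.5 = 21.5 inches.
21.5 inches × 2.54 = 54.61 cm.
14/7.5 = 1.867 sts per cm; 54.61 × 1.867 = 101.94 sts.
Next multiple of 7 → 105.
12 inches = 30.48 cm; × 2.8 = 85.34 → 85 rows.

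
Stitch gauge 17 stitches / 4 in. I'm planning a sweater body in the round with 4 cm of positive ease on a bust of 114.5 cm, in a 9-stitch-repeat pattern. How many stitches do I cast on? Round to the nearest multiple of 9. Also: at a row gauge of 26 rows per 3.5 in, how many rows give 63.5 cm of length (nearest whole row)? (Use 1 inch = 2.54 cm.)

Finished = 114.5 + 4 = 118.5 cm.
118.5 cm × 1/2.54 = 46.65 inches.
17/4 = 4.25 sts per in; 46.65 × 4.25 = 198.28 sts.
Nearest multiple of 9 → 198.
63.5 cm = 25.00 inches; × 7.429 = 185.71 → 186 rows.

Cast on 198 stitches; work 186 rows.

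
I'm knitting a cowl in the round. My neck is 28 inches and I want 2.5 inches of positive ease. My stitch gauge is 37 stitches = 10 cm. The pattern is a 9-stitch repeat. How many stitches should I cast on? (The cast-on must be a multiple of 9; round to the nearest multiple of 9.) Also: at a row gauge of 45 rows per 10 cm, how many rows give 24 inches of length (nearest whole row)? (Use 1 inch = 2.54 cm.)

Cast on 288 stitches; work 274 rows.

Finished = 28 + 2.5 = 30.5 inches.
30.5 inches × 2.54 = 77.47 cm.
37/10 = 3.7 sts per cm; 77.47 × 3.7 = 286.64 sts.
Nearest multiple of 9 → 288.
24 inches = 60.96 cm; × 4.5 = 274.32 → 274 rows.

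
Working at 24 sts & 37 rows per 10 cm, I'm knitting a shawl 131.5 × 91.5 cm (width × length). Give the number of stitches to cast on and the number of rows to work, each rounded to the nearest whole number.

Cast on 316 stitches and work 339 rows.

Stitch gauge = 24/10 = 2.4 sts/cm; 131.5 × 2.4 = 315.60 → 316 sts.
Row gauge = 37/10 = 3.7 rows/cm; 91.5 × 3.7 = 338.55 → 339 rows.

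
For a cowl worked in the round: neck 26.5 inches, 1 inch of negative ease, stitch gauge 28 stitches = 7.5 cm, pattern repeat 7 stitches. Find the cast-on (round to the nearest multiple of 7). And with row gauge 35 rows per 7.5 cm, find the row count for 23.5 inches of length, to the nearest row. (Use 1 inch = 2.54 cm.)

Finished = 26.5 − 1 = 25.5 inches.
25.5 inches × 2.54 = 64.77 cm.
28/7.5 = 3.733 sts per cm; 64.77 × 3.733 = 241.81 sts.
Nearest multiple of 7 → 245.
23.5 inches = 59.69 cm; × 4.667 = 278.55 → 279 rows.

Cast on 245 stitches; work 279 rows.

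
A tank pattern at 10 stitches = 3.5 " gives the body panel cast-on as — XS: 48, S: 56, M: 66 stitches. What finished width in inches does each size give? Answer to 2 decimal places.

10/3.5 = 2.857 sts per in.
XS: 48 / 2.857 = 16.800 → 16.80 in.
S: 56 / 2.857 = 19.600 → 19.60 in.
M: 66 / 2.857 = 23.100 → 23.10 in.

XS 16.80 inches; S 19.60 inches; M 23.10 inches.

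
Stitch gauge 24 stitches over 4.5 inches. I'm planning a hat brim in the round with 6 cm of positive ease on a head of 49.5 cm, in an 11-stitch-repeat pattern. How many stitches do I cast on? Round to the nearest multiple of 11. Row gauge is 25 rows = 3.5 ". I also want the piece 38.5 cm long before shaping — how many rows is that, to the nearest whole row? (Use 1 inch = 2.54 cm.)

Cast on 121 stitches; work 108 rows.

Finished = 49.5 + 6 = 55.5 cm.
55.5 cm × 1/2.54 = 21.85 inches.
24/4.5 = 5.333 sts per in; 21.85 × 5.333 = 116.54 sts.
Nearest multiple of 11 → 121.
38.5 cm = 15.16 inches; × 7.143 = 108.27 → 108 rows.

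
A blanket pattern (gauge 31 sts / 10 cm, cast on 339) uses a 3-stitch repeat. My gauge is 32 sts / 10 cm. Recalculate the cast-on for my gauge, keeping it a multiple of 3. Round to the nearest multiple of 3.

CO 351 sts.

339 × 32 / 31 = 349.94.
Nearest multiple of 3: 351.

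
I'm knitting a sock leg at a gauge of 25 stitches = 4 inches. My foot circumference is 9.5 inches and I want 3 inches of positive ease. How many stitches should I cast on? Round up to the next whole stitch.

Cast on 79 stitches.

Finished = 9.5 + 3 = 12.5 in.
25 / 4 = 6.25 sts per inch.
12.50 × 6.25 = 78.12 sts.
→ 79 sts.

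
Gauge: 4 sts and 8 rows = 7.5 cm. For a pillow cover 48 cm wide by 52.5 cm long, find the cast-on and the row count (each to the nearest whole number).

Stitch gauge = 4/7.5 = 0.533 sts/cm; 48 × 0.533 = 25.60 → 26 sts.
Row gauge = 8/7.5 = 1.067 rows/cm; 52.5 × 1.067 = 56.00 → 56 rows.

Cast on 26 stitches and work 56 rows.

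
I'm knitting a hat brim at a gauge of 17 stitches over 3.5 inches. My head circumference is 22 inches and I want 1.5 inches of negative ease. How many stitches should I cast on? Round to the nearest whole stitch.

CO 100 sts.

Finished = 22 − 1.5 = 20.5 in.
17 / 3.5 = 4.857 sts per inch.
20.50 × 4.857 = 99.57 sts.
→ 100 sts.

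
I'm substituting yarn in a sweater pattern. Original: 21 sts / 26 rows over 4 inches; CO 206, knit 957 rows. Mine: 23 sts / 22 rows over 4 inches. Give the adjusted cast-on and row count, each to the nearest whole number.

Stitches: 206 × 23/21 = 225.62 → 226.
Rows: 957 × 22/26 = 809.77 → 810.

Cast on 226 stitches; work 810 rows.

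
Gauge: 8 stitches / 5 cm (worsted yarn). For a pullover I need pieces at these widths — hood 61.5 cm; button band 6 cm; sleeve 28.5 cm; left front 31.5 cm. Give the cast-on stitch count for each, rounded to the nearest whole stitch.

hood 98; button band 10; sleeve 46; left front 50.

Rate = 8/5 = 1.6 sts per cm.
hood: 61.5 × 1.6 = 98.40 → 98.
button band: 6 × 1.6 = 9.60 → 10.
sleeve: 28.5 × 1.6 = 45.60 → 46.
left front: 31.5 × 1.6 = 50.40 → 50.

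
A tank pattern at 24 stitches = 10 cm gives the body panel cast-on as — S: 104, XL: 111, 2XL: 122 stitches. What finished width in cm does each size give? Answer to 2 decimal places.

24/10 = 2.4 sts per cm.
S: 104 / 2.4 = 43.333 → 43.33 cm.
XL: 111 / 2.4 = 46.250 → 46.25 cm.
2XL: 122 / 2.4 = 50.833 → 50.83 cm.

S 43.33 cm; XL 46.25 cm; 2XL 50.83 cm.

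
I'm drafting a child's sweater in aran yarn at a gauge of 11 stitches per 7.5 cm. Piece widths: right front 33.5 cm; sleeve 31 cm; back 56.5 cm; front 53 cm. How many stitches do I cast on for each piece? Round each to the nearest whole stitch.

Rate = 11/7.5 = 1.467 sts per cm.
right front: 33.5 × 1.467 = 49.13 → 49.
sleeve: 31 × 1.467 = 45.47 → 45.
back: 56.5 × 1.467 = 82.87 → 83.
front: 53 × 1.467 = 77.73 → 78.

right front 49; sleeve 45; back 83; front 78.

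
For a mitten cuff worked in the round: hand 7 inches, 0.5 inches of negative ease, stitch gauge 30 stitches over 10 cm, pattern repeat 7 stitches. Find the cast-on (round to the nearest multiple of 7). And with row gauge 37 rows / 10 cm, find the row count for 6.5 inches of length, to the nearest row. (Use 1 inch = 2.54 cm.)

Finished = 7 − 0.5 = 6.5 inches.
6.5 inches × 2.54 = 16.51 cm.
30/10 = 3 sts per cm; 16.51 × 3 = 49.53 sts.
Nearest multiple of 7 → 49.
6.5 inches = 16.51 cm; × 3.7 = 61.09 → 61 rows.

Cast on 49 stitches; work 61 rows.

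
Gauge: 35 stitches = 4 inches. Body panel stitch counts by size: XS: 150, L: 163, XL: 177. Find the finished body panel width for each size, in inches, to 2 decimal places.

35/4 = 8.75 sts per in.
XS: 150 / 8.75 = 17.143 → 17.14 in.
L: 163 / 8.75 = 18.629 → 18.63 in.
XL: 177 / 8.75 = 20.229 → 20.23 in.

XS 17.14 inches; L 18.63 inches; XL 20.23 inches.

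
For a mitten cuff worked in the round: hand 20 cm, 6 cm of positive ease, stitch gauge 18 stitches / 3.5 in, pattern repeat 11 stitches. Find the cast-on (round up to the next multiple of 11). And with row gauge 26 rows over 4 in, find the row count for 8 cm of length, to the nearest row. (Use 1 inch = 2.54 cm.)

Finished = 20 + 6 = 26 cm.
26 cm × 1/2.54 = 10.24 inches.
18/3.5 = 5.143 sts per in; 10.24 × 5.143 = 52.64 sts.
Next multiple of 11 → 55.
8 cm = 3.15 inches; × 6.5 = 20.47 → 20 rows.

Cast on 55 stitches; work 20 rows.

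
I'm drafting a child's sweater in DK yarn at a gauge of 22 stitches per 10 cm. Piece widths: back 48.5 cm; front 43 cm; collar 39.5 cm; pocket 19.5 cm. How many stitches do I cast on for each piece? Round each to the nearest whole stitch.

Rate = 22/10 = 2.2 sts per cm.
back: 48.5 × 2.2 = 106.70 → 107.
front: 43 × 2.2 = 94.60 → 95.
collar: 39.5 × 2.2 = 86.90 → 87.
pocket: 19.5 × 2.2 = 42.90 → 43.

back 107; front 95; collar 87; pocket 43.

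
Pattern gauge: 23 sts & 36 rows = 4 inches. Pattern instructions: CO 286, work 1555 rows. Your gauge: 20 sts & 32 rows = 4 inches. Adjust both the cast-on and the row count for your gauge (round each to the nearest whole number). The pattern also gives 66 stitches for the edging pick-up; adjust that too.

Stitches: 286 × 20/23 = 248.70 → 249.
Rows: 1555 × 32/36 = 1382.22 → 1382.
edging pick-up: 66 × 20/23 = 57.39 → 57.

Cast on 249 stitches; work 1382 rows; edging pick-up 57 stitches.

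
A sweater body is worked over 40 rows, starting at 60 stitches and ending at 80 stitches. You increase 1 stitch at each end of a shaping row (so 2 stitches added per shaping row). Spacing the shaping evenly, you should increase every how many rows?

Stitches to add: |80 − 60| = 20.
Shaping rows needed: 20 / 2 = 10.
40 rows / 10 = every 4 rows.

Increase every 4th row.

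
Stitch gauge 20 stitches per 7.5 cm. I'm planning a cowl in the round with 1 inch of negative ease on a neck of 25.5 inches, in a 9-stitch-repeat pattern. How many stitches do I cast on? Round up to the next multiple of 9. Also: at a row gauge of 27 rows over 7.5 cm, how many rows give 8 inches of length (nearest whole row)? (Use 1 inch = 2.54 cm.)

Finished = 25.5 − 1 = 24.5 inches.
24.5 inches × 2.54 = 62.23 cm.
20/7.5 = 2.667 sts per cm; 62.23 × 2.667 = 165.95 sts.
Next multiple of 9 → 171.
8 inches = 20.32 cm; × 3.6 = 73.15 → 73 rows.

Cast on 171 stitches; work 73 rows.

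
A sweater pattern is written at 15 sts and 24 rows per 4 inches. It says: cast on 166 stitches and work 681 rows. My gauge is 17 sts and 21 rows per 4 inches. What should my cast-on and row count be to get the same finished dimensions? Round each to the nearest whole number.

Stitches: 166 × 17/15 = 188.13 → 188.
Rows: 681 × 21/24 = 595.88 → 596.

Cast on 188 stitches; work 596 rows.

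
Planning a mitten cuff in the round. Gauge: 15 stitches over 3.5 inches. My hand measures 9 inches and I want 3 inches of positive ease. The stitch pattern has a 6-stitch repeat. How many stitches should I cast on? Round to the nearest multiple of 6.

Finished = 9 + 3 = 12 inches.
15 / 3.5 = 4.286 sts/in.
12 × 4.286 = 51.43 sts.
Nearest multiple of 6: 54.

54 stitches.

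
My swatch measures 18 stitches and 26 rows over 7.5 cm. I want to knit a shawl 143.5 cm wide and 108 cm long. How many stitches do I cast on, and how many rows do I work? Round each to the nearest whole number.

Cast on 344 stitches and work 374 rows.

Stitch gauge = 18/7.5 = 2.4 sts/cm; 143.5 × 2.4 = 344.40 → 344 sts.
Row gauge = 26/7.5 = 3.467 rows/cm; 108 × 3.467 = 374.40 → 374 rows.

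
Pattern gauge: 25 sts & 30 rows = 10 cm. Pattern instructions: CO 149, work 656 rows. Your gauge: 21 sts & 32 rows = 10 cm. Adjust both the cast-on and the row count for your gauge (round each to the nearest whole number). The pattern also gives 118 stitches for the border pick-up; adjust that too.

Cast on 125 stitches; work 700 rows; border pick-up 99 stitches.

Stitches: 149 × 21/25 = 125.16 → 125.
Rows: 656 × 32/30 = 699.73 → 700.
border pick-up: 118 × 21/25 = 99.12 → 99.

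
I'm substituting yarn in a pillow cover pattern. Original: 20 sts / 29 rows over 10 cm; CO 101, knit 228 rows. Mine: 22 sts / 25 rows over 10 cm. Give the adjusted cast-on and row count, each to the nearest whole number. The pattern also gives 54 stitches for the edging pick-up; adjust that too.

Stitches: 101 × 22/20 = 111.10 → 111.
Rows: 228 × 25/29 = 196.55 → 197.
edging pick-up: 54 × 22/20 = 59.40 → 59.

Cast on 111 stitches; work 197 rows; edging pick-up 59 stitches.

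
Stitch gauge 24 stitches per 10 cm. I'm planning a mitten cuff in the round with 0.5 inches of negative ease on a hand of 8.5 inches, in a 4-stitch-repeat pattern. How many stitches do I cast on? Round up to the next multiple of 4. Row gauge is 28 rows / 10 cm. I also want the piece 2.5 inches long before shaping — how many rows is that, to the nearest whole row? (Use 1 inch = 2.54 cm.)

Cast on 52 stitches; work 18 rows.

Finished = 8.5 − 0.5 = 8 inches.
8 inches × 2.54 = 20.32 cm.
24/10 = 2.4 sts per cm; 20.32 × 2.4 = 48.77 sts.
Next multiple of 4 → 52.
2.5 inches = 6.35 cm; × 2.8 = 17.78 → 18 rows.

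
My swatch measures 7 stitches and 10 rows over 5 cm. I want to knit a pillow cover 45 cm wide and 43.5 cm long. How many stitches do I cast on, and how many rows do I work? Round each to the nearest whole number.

Stitch gauge = 7/5 = 1.4 sts/cm; 45 × 1.4 = 63.00 → 63 sts.
Row gauge = 10/5 = 2 rows/cm; 43.5 × 2 = 87.00 → 87 rows.

Cast on 63 stitches and work 87 rows.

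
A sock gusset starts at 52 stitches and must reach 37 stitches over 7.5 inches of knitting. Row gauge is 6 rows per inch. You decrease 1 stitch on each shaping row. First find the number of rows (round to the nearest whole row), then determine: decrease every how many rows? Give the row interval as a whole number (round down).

Decrease every 3rd row.

Rows = 7.5 × 6 = 45.0 → 45 rows.
Stitches to remove: 15 → 15 shaping rows (at 1 st each).
45 / 15 = 3.00 → every 3 rows.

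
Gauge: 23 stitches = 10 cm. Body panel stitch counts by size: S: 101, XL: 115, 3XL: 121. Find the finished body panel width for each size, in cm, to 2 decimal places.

S 43.91 cm; XL 50.00 cm; 3XL 52.61 cm.

23/10 = 2.3 sts per cm.
S: 101 / 2.3 = 43.913 → 43.91 cm.
XL: 115 / 2.3 = 50.000 → 50.00 cm.
3XL: 121 / 2.3 = 52.609 → 52.61 cm.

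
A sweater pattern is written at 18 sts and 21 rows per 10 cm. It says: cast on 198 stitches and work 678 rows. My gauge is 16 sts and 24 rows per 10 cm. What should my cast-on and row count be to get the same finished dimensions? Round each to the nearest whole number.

Cast on 176 stitches; work 775 rows.

Stitches: 198 × 16/18 = 176.00 → 176.
Rows: 678 × 24/21 = 774.86 → 775.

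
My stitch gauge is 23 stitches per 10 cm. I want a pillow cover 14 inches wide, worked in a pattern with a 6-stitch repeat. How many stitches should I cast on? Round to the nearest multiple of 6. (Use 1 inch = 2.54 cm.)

14 in = 14 × 2.54 = 35.56 cm.
23 / 10 = 2.3 sts/cm.
35.56 × 2.3 = 81.79 sts.
→ 84.

CO 84 sts.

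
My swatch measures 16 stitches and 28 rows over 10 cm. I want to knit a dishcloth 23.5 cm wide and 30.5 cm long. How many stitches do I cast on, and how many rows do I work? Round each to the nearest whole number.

Cast on 38 stitches and work 85 rows.

Stitch gauge = 16/10 = 1.6 sts/cm; 23.5 × 1.6 = 37.60 → 38 sts.
Row gauge = 28/10 = 2.8 rows/cm; 30.5 × 2.8 = 85.40 → 85 rows.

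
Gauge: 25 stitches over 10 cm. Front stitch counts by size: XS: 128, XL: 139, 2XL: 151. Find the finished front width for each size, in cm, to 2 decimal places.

XS 51.20 cm; XL 55.60 cm; 2XL 60.40 cm.

25/10 = 2.5 sts per cm.
XS: 128 / 2.5 = 51.200 → 51.20 cm.
XL: 139 / 2.5 = 55.600 → 55.60 cm.
2XL: 151 / 2.5 = 60.400 → 60.40 cm.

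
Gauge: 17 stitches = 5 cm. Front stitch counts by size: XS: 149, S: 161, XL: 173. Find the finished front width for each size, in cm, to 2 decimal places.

XS 43.82 cm; S 47.35 cm; XL 50.88 cm.

17/5 = 3.4 sts per cm.
XS: 149 / 3.4 = 43.824 → 43.82 cm.
S: 161 / 3.4 = 47.353 → 47.35 cm.
XL: 173 / 3.4 = 50.882 → 50.88 cm.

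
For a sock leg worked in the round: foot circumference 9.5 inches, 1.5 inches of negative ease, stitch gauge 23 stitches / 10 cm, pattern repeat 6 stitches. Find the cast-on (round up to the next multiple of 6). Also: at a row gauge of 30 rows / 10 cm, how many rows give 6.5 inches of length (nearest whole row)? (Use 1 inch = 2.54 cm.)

Cast on 48 stitches; work 50 rows.

Finished = 9.5 − 1.5 = 8 inches.
8 inches × 2.54 = 20.32 cm.
23/10 = 2.3 sts per cm; 20.32 × 2.3 = 46.74 sts.
Next multiple of 6 → 48.
6.5 inches = 16.51 cm; × 3 = 49.53 → 50 rows.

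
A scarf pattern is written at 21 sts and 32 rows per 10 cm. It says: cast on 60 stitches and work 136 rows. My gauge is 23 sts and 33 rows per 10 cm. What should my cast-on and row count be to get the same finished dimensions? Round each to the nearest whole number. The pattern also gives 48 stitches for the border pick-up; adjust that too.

Stitches: 60 × 23/21 = 65.71 → 66.
Rows: 136 × 33/32 = 140.25 → 140.
border pick-up: 48 × 23/21 = 52.57 → 53.

Cast on 66 stitches; work 140 rows; border pick-up 53 stitches.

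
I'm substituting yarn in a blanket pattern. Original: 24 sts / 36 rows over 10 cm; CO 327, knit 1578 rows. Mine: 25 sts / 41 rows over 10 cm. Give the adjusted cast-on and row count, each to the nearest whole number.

Cast on 341 stitches; work 1797 rows.

Stitches: 327 × 25/24 = 340.62 → 341.
Rows: 1578 × 41/36 = 1797.17 → 1797.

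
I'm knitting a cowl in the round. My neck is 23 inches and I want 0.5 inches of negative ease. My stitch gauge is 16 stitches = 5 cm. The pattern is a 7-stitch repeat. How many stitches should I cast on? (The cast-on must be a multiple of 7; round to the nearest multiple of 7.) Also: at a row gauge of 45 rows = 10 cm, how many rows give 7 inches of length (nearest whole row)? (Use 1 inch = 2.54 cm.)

Cast on 182 stitches; work 80 rows.

Finished = 23 − 0.5 = 22.5 inches.
22.5 inches × 2.54 = 57.15 cm.
16/5 = 3.2 sts per cm; 57.15 × 3.2 = 182.88 sts.
Nearest multiple of 7 → 182.
7 inches = 17.78 cm; × 4.5 = 80.01 → 80 rows.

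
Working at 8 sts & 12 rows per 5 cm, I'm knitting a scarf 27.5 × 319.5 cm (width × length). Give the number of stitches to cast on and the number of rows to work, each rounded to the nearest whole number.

Cast on 44 stitches and work 767 rows.

Stitch gauge = 8/5 = 1.6 sts/cm; 27.5 × 1.6 = 44.00 → 44 sts.
Row gauge = 12/5 = 2.4 rows/cm; 319.5 × 2.4 = 766.80 → 767 rows.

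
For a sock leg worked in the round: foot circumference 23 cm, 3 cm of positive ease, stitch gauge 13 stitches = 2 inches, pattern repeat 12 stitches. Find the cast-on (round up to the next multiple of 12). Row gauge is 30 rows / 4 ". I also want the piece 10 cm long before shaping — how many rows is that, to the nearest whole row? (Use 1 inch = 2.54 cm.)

Finished = 23 + 3 = 26 cm.
26 cm × 1/2.54 = 10.24 inches.
13/2 = 6.5 sts per in; 10.24 × 6.5 = 66.54 sts.
Next multiple of 12 → 72.
10 cm = 3.94 inches; × 7.5 = 29.53 → 30 rows.

Cast on 72 stitches; work 30 rows.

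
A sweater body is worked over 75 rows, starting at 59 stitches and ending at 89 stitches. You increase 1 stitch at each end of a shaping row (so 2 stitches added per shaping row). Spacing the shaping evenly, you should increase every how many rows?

Stitches to add: |89 − 59| = 30.
Shaping rows needed: 30 / 2 = 15.
75 rows / 15 = every 5 rows.

Increase every 5th row.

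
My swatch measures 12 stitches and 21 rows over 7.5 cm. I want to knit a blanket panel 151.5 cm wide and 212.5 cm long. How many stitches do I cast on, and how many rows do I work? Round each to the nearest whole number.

Stitch gauge = 12/7.5 = 1.6 sts/cm; 151.5 × 1.6 = 242.40 → 242 sts.
Row gauge = 21/7.5 = 2.8 rows/cm; 212.5 × 2.8 = 595.00 → 595 rows.

Cast on 242 stitches and work 595 rows.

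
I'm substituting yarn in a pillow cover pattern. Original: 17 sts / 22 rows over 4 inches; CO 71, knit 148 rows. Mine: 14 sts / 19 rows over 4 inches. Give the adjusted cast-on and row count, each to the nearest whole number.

Stitches: 71 × 14/17 = 58.47 → 58.
Rows: 148 × 19/22 = 127.82 → 128.

Cast on 58 stitches; work 128 rows.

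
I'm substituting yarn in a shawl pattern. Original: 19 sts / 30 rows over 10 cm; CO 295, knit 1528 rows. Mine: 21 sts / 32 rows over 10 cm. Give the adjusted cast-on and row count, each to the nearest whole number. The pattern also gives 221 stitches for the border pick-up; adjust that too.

Cast on 326 stitches; work 1630 rows; border pick-up 244 stitches.

Stitches: 295 × 21/19 = 326.05 → 326.
Rows: 1528 × 32/30 = 1629.87 → 1630.
border pick-up: 221 × 21/19 = 244.26 → 244.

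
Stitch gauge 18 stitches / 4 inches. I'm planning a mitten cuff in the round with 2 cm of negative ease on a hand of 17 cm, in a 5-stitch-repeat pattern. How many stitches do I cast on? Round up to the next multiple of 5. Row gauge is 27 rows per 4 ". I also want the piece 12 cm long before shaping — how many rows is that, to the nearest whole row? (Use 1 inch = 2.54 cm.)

Finished = 17 − 2 = 15 cm.
15 cm × 1/2.54 = 5.91 inches.
18/4 = 4.5 sts per in; 5.91 × 4.5 = 26.57 sts.
Next multiple of 5 → 30.
12 cm = 4.72 inches; × 6.75 = 31.89 → 32 rows.

Cast on 30 stitches; work 32 rows.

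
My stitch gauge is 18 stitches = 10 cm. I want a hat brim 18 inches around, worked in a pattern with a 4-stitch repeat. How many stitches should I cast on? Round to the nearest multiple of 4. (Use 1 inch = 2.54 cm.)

18 in = 18 × 2.54 = 45.72 cm.
18 / 10 = 1.8 sts/cm.
45.72 × 1.8 = 82.30 sts.
→ 84.

CO 84 sts.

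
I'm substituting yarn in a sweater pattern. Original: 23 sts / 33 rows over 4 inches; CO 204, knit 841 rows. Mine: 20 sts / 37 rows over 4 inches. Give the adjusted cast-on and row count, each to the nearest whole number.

Stitches: 204 × 20/23 = 177.39 → 177.
Rows: 841 × 37/33 = 942.94 → 943.

Cast on 177 stitches; work 943 rows.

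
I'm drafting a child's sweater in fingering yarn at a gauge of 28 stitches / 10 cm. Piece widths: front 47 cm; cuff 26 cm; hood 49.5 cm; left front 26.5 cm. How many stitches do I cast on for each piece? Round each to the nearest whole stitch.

front 132; cuff 73; hood 139; left front 74.

Rate = 28/10 = 2.8 sts per cm.
front: 47 × 2.8 = 131.60 → 132.
cuff: 26 × 2.8 = 72.80 → 73.
hood: 49.5 × 2.8 = 138.60 → 139.
left front: 26.5 × 2.8 = 74.20 → 74.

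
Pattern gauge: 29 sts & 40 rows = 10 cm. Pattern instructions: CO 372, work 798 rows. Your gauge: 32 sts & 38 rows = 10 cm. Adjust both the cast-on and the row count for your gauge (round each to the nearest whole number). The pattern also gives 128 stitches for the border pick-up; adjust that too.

Stitches: 372 × 32/29 = 410.48 → 410.
Rows: 798 × 38/40 = 758.10 → 758.
border pick-up: 128 × 32/29 = 141.24 → 141.

Cast on 410 stitches; work 758 rows; border pick-up 141 stitches.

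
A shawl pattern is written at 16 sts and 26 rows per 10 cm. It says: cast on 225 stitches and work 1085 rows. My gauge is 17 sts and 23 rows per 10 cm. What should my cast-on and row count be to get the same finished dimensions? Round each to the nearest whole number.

Cast on 239 stitches; work 960 rows.

Stitches: 225 × 17/16 = 239.06 → 239.
Rows: 1085 × 23/26 = 959.81 → 960.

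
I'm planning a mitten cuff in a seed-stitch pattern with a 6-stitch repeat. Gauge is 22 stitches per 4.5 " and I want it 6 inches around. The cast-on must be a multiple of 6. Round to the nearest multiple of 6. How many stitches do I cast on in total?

Cast on 30 stitches.

22 / 4.5 = 4.889 sts per inch.
6 × 4.889 = 29.33 sts.
Nearest multiple of 6: 30.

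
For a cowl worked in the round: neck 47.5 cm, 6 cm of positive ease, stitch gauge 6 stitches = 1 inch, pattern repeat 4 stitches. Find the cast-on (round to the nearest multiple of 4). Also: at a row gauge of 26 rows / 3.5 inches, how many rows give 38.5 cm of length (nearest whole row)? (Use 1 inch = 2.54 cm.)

Finished = 47.5 + 6 = 53.5 cm.
53.5 cm × 1/2.54 = 21.06 inches.
6/1 = 6 sts per in; 21.06 × 6 = 126.38 sts.
Nearest multiple of 4 → 128.
38.5 cm = 15.16 inches; × 7.429 = 112.60 → 113 rows.

Cast on 128 stitches; work 113 rows.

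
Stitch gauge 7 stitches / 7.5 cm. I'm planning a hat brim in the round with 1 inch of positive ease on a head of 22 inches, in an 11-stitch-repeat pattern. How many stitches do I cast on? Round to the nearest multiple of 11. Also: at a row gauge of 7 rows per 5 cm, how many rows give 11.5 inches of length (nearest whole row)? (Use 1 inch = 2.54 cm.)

Finished = 22 + 1 = 23 inches.
23 inches × 2.54 = 58.42 cm.
7/7.5 = 0.933 sts per cm; 58.42 × 0.933 = 54.53 sts.
Nearest multiple of 11 → 55.
11.5 inches = 29.21 cm; × 1.4 = 40.89 → 41 rows.

Cast on 55 stitches; work 41 rows.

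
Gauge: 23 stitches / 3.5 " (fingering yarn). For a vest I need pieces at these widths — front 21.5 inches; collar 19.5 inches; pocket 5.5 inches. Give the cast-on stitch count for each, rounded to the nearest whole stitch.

Rate = 23/3.5 = 6.571 sts per in.
front: 21.5 × 6.571 = 141.29 → 141.
collar: 19.5 × 6.571 = 128.14 → 128.
pocket: 5.5 × 6.571 = 36.14 → 36.

front 141; collar 128; pocket 36.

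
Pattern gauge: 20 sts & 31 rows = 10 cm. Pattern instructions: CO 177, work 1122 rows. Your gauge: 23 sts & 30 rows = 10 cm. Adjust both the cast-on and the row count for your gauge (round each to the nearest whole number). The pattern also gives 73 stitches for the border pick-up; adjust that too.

Cast on 204 stitches; work 1086 rows; border pick-up 84 stitches.

Stitches: 177 × 23/20 = 203.55 → 204.
Rows: 1122 × 30/31 = 1085.81 → 1086.
border pick-up: 73 × 23/20 = 83.95 → 84.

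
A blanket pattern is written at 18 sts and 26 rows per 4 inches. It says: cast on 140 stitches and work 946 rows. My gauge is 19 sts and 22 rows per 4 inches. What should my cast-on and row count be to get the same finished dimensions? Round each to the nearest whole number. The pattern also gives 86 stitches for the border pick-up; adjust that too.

Stitches: 140 × 19/18 = 147.78 → 148.
Rows: 946 × 22/26 = 800.46 → 800.
border pick-up: 86 × 19/18 = 90.78 → 91.

Cast on 148 stitches; work 800 rows; border pick-up 91 stitches.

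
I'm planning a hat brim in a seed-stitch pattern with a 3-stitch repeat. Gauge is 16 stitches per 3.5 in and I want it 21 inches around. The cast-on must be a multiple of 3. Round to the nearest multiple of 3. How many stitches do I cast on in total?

Cast on 96 stitches.

16 / 3.5 = 4.571 sts per inch.
21 × 4.571 = 96.00 sts.
Nearest multiple of 3: 96.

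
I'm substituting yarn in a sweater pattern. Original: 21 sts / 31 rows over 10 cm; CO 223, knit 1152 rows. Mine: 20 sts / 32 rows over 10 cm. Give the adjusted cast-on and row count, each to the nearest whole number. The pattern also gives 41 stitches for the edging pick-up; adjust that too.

Cast on 212 stitches; work 1189 rows; edging pick-up 39 stitches.

Stitches: 223 × 20/21 = 212.38 → 212.
Rows: 1152 × 32/31 = 1189.16 → 1189.
edging pick-up: 41 × 20/21 = 39.05 → 39.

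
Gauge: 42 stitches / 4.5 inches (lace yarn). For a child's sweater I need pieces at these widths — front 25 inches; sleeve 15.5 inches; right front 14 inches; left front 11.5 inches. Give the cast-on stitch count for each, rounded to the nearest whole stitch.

Rate = 42/4.5 = 9.333 sts per in.
front: 25 × 9.333 = 233.33 → 233.
sleeve: 15.5 × 9.333 = 144.67 → 145.
right front: 14 × 9.333 = 130.67 → 131.
left front: 11.5 × 9.333 = 107.33 → 107.

front 233; sleeve 145; right front 131; left front 107.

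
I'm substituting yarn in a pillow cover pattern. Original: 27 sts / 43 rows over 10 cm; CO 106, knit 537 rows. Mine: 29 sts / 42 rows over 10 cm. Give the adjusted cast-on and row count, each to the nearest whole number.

Cast on 114 stitches; work 525 rows.

Stitches: 106 × 29/27 = 113.85 → 114.
Rows: 537 × 42/43 = 524.51 → 525.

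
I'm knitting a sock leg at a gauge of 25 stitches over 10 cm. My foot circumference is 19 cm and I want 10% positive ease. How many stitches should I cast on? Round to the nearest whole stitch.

Finished = 19 × 1.10 = 20.90 cm.
25 / 10 = 2.5 sts per cm.
20.90 × 2.5 = 52.25 sts.
→ 52 sts.

CO 52 sts.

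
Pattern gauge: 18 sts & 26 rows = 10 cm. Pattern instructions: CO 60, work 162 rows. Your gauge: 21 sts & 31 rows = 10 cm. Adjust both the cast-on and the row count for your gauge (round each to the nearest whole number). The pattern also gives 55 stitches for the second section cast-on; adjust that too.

Cast on 70 stitches; work 193 rows; second section cast-on 64 stitches.

Stitches: 60 × 21/18 = 70.00 → 70.
Rows: 162 × 31/26 = 193.15 → 193.
second section cast-on: 55 × 21/18 = 64.17 → 64.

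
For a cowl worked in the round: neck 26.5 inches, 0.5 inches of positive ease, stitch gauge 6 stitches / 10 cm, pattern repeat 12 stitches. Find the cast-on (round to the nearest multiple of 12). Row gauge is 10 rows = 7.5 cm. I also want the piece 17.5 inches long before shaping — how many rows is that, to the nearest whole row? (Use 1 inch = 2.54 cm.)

Cast on 36 stitches; work 59 rows.

Finished = 26.5 + 0.5 = 27 inches.
27 inches × 2.54 = 68.58 cm.
6/10 = 0.6 sts per cm; 68.58 × 0.6 = 41.15 sts.
Nearest multiple of 12 → 36.
17.5 inches = 44.45 cm; × 1.333 = 59.27 → 59 rows.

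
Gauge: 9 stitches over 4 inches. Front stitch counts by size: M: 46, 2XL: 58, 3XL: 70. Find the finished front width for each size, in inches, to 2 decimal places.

9/4 = 2.25 sts per in.
M: 46 / 2.25 = 20.444 → 20.44 in.
2XL: 58 / 2.25 = 25.778 → 25.78 in.
3XL: 70 / 2.25 = 31.111 → 31.11 in.

M 20.44 inches; 2XL 25.78 inches; 3XL 31.11 inches.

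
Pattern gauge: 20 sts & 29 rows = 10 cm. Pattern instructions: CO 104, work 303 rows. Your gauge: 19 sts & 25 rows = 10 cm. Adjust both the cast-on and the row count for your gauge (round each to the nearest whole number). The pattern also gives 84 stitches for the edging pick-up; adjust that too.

Cast on 99 stitches; work 261 rows; edging pick-up 80 stitches.

Stitches: 104 × 19/20 = 98.80 → 99.
Rows: 303 × 25/29 = 261.21 → 261.
edging pick-up: 84 × 19/20 = 79.80 → 80.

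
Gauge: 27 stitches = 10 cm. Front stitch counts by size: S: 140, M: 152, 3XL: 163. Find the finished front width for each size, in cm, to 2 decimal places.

S 51.85 cm; M 56.30 cm; 3XL 60.37 cm.

27/10 = 2.7 sts per cm.
S: 140 / 2.7 = 51.852 → 51.85 cm.
M: 152 / 2.7 = 56.296 → 56.30 cm.
3XL: 163 / 2.7 = 60.370 → 60.37 cm.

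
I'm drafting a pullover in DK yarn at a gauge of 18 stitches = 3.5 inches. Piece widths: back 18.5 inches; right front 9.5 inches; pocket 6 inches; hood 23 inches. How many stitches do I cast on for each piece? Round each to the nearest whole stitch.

Rate = 18/3.5 = 5.143 sts per in.
back: 18.5 × 5.143 = 95.14 → 95.
right front: 9.5 × 5.143 = 48.86 → 49.
pocket: 6 × 5.143 = 30.86 → 31.
hood: 23 × 5.143 = 118.29 → 118.

back 95; right front 49; pocket 31; hood 118.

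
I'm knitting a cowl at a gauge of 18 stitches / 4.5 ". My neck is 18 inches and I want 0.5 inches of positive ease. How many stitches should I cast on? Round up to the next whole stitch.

Cast on 74 stitches.

Finished = 18 + 0.5 = 18.5 in.
18 / 4.5 = 4 sts per inch.
18.50 × 4 = 74.00 sts.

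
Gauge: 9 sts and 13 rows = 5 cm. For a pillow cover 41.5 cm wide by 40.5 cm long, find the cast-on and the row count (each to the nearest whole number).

Stitch gauge = 9/5 = 1.8 sts/cm; 41.5 × 1.8 = 74.70 → 75 sts.
Row gauge = 13/5 = 2.6 rows/cm; 40.5 × 2.6 = 105.30 → 105 rows.

Cast on 75 stitches and work 105 rows.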